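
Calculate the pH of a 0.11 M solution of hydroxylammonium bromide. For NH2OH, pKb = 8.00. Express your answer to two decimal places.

pH = 3.48

NH3OH+ is the conjugate acid of the weak base NH2OH.
Kb = 10^(−8.00) = 1.00 × 10^-8
Ka = Kw/Kb = 1.0×10^-14 / 1.00 × 10^-8 = 1.00 × 10^-6
From the ICE table, Ka = [H+]²/(0.11 − [H+]) = 1.00 × 10^-6.
Since Ka ≪ C₀, [H+] ≈ √(Ka·C₀) = 3.32 × 10^-4 M.
Check: 0.3% ionized — well under 5%, approximation valid.
pH = −log(3.32 × 10^-4) = 3.48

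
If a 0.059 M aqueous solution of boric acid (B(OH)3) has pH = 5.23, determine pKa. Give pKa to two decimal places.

[H+] = 10^(-5.23) = 5.89 × 10^-6 M
At equilibrium [HA] = 0.059 − 5.89 × 10^-6 = 5.90 × 10^-2 M
Ka = [H+][A-]/[HA] = (5.89 × 10^-6)² / 5.90 × 10^-2 = 5.88 × 10^-10
pKa = -log(5.88 × 10^-10) = 9.23

pKa = 9.23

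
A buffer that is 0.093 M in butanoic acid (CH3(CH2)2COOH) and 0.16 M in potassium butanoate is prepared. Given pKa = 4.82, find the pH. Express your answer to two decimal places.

pH = 5.06

Henderson–Hasselbalch: pH = pKa + log([CH3(CH2)2COO-]/[CH3(CH2)2COOH]) = 4.82 + log(0.16/0.093)
pH = 4.82 + (+0.236) = 5.06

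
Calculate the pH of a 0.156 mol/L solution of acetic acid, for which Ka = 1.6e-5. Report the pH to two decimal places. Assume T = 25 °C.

pH = 2.80

CH3COOH ⇌ CH3COO- + H+
Ka = x²/(0.156 − x) = 1.6 × 10^-5
Neglecting x in the denominator: x = √(1.6 × 10^-5 × 0.156) = 1.58 × 10^-3 M
Check: 1% ionized — well under 5%, approximation valid.
pH = −log(1.58 × 10^-3) = 2.80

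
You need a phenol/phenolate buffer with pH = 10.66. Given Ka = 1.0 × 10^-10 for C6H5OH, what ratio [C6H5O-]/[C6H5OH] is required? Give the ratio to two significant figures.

ratio = 4.6

pKa = -log(1.0 × 10^-10) = 10.000
pH = pKa + log(r) ⇒ log(r) = 10.66 − 10.000 = +0.660
r = [C6H5O-]/[C6H5OH] = 10^(+0.660) = 4.57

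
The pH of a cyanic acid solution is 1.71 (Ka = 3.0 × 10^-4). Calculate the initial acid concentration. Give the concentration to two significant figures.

[H+] = 10^(-1.71) = 1.95 × 10^-2 M = x
Ka = x²/(C₀ − x) ⇒ C₀ = x + x²/Ka
C₀ = 1.95 × 10^-2 + (1.95 × 10^-2)²/(3.0 × 10^-4) = 1.29 M

C₀ = 1.3 M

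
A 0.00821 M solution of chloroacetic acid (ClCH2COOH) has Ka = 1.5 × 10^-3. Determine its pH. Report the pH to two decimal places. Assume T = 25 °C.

ClCH2COOH ⇌ ClCH2COO- + H+
Ka = [H+]²/(0.00821 − [H+]) = 1.5 × 10^-3
[H+] is not negligible relative to C₀; solve [H+]² + 0.0015·[H+] − 1.23e-05 = 0.
[H+] = [−0.0015 + √(0.0015² + 4.93e-05)]/2 = 2.84 × 10^-3 M
pH = −log(2.84 × 10^-3) = 2.55

pH = 2.55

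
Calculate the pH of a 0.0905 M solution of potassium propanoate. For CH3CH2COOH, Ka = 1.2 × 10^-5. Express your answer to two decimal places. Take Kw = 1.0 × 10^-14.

CH3CH2COO- is the conjugate base of the weak acid CH3CH2COOH.
Kb = Kw/Ka = 1.0×10^-14 / 1.2 × 10^-5 = 8.33 × 10^-10
From the ICE table, Kb = x²/(0.0905 − x) = 8.33 × 10^-10.
Neglecting x in the denominator: x = √(8.33 × 10^-10 × 0.0905) = 8.68 × 10^-6 M
Check: 0.0096% ionized — well under 5%, approximation valid.
pOH = −log(8.68 × 10^-6) = 5.06; pH = 14.00 − 5.06 = 8.94

pH = 8.94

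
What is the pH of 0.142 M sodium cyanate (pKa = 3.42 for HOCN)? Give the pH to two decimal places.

OCN- is the conjugate base of the weak acid HOCN.
Ka = 10^(−3.42) = 3.80 × 10^-4
Kb = Kw/Ka = 1.0×10^-14 / 3.80 × 10^-4 = 2.63 × 10^-11
Kb = [OH-]²/(0.142 − [OH-]) = 2.63 × 10^-11
Neglecting [OH-] in the denominator: [OH-] = √(2.63 × 10^-11 × 0.142) = 1.93 × 10^-6 M
pOH = 5.71, so pH = 14.00 − pOH = 8.29

pH = 8.29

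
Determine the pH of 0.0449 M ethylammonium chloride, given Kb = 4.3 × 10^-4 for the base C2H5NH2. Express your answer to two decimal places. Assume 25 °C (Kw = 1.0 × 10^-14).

pH = 5.99

C2H5NH3+ is the conjugate acid of the weak base C2H5NH2.
Ka = Kw/Kb = 1.0×10^-14 / 4.3 × 10^-4 = 2.33 × 10^-11
Ka = [H+]²/(0.0449 − [H+]) = 2.33 × 10^-11
Neglecting [H+] in the denominator: [H+] = √(2.33 × 10^-11 × 0.0449) = 1.02 × 10^-6 M
pH = −log(1.02 × 10^-6) = 5.99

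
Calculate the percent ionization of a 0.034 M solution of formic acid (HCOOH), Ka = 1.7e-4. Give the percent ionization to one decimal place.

HCOOH ⇌ HCOO- + H+; let x = [H+] at equilibrium.
Solve x² + 0.00017x − 5.78e-06 = 0 → x = 2.32 × 10^-3 M
% ionization = x/C₀ × 100% = 2.32 × 10^-3/0.034 × 100% = 6.8%

6.8%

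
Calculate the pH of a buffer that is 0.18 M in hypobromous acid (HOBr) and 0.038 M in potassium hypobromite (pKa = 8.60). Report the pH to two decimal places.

Henderson–Hasselbalch: pH = pKa + log([OBr-]/[HOBr]) = 8.60 + log(0.038/0.18)
pH = 8.60 + (-0.675) = 7.92

pH = 7.92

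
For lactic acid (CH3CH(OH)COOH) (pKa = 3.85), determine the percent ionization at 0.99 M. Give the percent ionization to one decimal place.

1.2%

CH3CH(OH)COOH ⇌ CH3CH(OH)COO- + H+; let x = [H+] at equilibrium.
Ka = 10^(−3.85) = 1.41 × 10^-4
x ≈ √(Ka·C₀) = √(1.41 × 10^-4 × 0.99) = 1.18 × 10^-2 M
% ionization = x/C₀ × 100% = 1.18 × 10^-2/0.99 × 100% = 1.2%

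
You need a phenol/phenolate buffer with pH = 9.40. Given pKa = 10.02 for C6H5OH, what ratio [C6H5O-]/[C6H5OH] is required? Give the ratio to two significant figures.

pH = pKa + log(r) ⇒ log(r) = 9.40 − 10.02 = -0.62
r = [C6H5O-]/[C6H5OH] = 10^(-0.62) = 0.24

ratio = 0.24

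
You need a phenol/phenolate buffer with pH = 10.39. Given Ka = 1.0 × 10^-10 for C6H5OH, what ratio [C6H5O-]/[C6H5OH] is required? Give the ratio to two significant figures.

pKa = -log(1.0 × 10^-10) = 10.000
pH = pKa + log(r) ⇒ log(r) = 10.39 − 10.000 = +0.390
r = [C6H5O-]/[C6H5OH] = 10^(+0.390) = 2.45

ratio = 2.5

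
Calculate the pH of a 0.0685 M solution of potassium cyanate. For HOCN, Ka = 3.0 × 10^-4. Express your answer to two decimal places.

OCN- is the conjugate base of the weak acid HOCN.
Kb = Kw/Ka = 1.0×10^-14 / 3.0 × 10^-4 = 3.33 × 10^-11
From the ICE table, Kb = [OH-]²/(0.0685 − [OH-]) = 3.33 × 10^-11.
Neglecting [OH-] in the denominator: [OH-] = √(3.33 × 10^-11 × 0.0685) = 1.51 × 10^-6 M
pOH = 5.82, so pH = 14.00 − pOH = 8.18

pH = 8.18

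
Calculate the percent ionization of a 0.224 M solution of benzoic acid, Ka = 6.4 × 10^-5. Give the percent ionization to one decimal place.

1.7%

C6H5COOH ⇌ C6H5COO- + H+; let x = [H+] at equilibrium.
x ≈ √(Ka·C₀) = √(6.4 × 10^-5 × 0.224) = 3.79 × 10^-3 M
Fraction ionized = 3.79 × 10^-3 / 0.224 = 0.0169 → 1.7%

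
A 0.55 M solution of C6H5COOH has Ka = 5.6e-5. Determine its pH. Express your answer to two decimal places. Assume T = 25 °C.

pH = 2.26

C6H5COOH ⇌ C6H5COO- + H+
From the ICE table, Ka = [H+]²/(0.55 − [H+]) = 5.6 × 10^-5.
Assume [H+] ≪ 0.55: [H+] ≈ √(5.6 × 10^-5 × 0.55) = 5.55 × 10^-3 M
pH = −log[H+] = −log(5.55 × 10^-3) = 2.26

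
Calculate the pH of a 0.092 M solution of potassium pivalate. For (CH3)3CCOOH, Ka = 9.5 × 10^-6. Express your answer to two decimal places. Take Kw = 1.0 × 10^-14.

(CH3)3CCOO- is the conjugate base of the weak acid (CH3)3CCOOH.
Kb = Kw/Ka = 1.0×10^-14 / 9.5 × 10^-6 = 1.05 × 10^-9
Let x = [OH-] at equilibrium. Kb = x²/(0.092 − x).
Neglecting x in the denominator: x = √(1.05 × 10^-9 × 0.092) = 9.83 × 10^-6 M
Check: 0.011% ionized — well under 5%, approximation valid.
pOH = −log(9.83 × 10^-6) = 5.01; pH = 14.00 − 5.01 = 8.99

pH = 8.99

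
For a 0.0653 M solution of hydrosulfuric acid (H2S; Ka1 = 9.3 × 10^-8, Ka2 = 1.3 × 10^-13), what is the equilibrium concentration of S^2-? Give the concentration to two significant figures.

1.3 × 10^-13 M

First ionization gives [H+] ≈ [HS-] = 7.79 × 10^-5 M.
Second step: Ka2 = [H+][S^2-]/[HS-] ≈ [S^2-] (since [H+] ≈ [HS-]).
So [S^2-] ≈ Ka2.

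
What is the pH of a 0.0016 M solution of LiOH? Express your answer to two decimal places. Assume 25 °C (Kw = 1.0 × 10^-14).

LiOH is a strong base; [OH-] = 0.0016 M.
pOH = -log(0.0016) = 2.80
pH = 14.00 - 2.80 = 11.20

pH = 11.20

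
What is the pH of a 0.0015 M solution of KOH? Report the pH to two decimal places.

KOH is a strong base; [OH-] = 0.0015 M.
pOH = -log(0.0015) = 2.82
pH = 14.00 - 2.82 = 11.18

pH = 11.18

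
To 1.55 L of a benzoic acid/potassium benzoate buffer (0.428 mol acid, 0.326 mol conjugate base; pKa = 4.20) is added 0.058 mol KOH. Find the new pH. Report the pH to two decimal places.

OH- converts C6H5COOH to C6H5COO-: C6H5COOH → 0.37 mol, C6H5COO- → 0.384 mol.
pH = pKa + log(n_C6H5COO-/n_C6H5COOH) = 4.20 + log(0.384/0.37) = 4.20 + (+0.016)

pH = 4.22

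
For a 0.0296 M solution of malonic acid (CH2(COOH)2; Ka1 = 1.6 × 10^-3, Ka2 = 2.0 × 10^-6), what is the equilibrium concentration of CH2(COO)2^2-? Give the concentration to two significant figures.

First ionization gives [H+] ≈ [CH2(COOH)COO-] = 6.13 × 10^-3 M.
Second step: Ka2 = [H+][CH2(COO)2^2-]/[CH2(COOH)COO-] ≈ [CH2(COO)2^2-] (since [H+] ≈ [CH2(COOH)COO-]).
So [CH2(COO)2^2-] ≈ Ka2.

2.0 × 10^-6 M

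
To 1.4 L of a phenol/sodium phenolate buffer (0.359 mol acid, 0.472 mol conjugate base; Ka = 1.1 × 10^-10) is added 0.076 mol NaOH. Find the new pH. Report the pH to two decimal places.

After neutralization: n(C6H5OH) = 0.283 mol, n(C6H5O-) = 0.548 mol.
pKa = −log(1.1 × 10^-10) = 9.959
pH = pKa + log([A⁻]/[HA]) = 9.959 + log(0.548/0.283) = 9.959 +0.287

pH = 10.25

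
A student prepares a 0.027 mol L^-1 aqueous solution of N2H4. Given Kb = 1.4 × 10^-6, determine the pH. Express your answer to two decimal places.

pH = 10.29

N2H4 + H2O ⇌ N2H5+ + OH-
From the ICE table, Kb = [OH-]²/(0.027 − [OH-]) = 1.4 × 10^-6.
Since Kb ≪ C₀, [OH-] ≈ √(Kb·C₀) = 1.94 × 10^-4 M.
pOH = 3.71, so pH = 14.00 − pOH = 10.29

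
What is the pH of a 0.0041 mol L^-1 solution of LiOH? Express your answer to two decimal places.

LiOH is a strong base; [OH-] = 0.0041 M.
pOH = -log(0.0041) = 2.39
pH = 14.00 - 2.39 = 11.61

pH = 11.61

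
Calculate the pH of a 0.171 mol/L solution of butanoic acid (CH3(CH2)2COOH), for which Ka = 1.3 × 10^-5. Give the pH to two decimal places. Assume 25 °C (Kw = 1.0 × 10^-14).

CH3(CH2)2COOH ⇌ CH3(CH2)2COO- + H+
From the ICE table, Ka = [H+]²/(0.171 − [H+]) = 1.3 × 10^-5.
Assume [H+] ≪ 0.171: [H+] ≈ √(1.3 × 10^-5 × 0.171) = 1.49 × 10^-3 M
Check: 0.87% ionized — well under 5%, approximation valid.
pH = −log[H+] = −log(1.49 × 10^-3) = 2.83

pH = 2.83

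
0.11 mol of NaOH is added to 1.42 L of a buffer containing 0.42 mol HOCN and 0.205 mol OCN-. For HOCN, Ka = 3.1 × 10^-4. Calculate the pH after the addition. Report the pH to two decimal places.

OH- converts HOCN to OCN-: HOCN → 0.31 mol, OCN- → 0.315 mol.
pKa = −log(3.1 × 10^-4) = 3.509
pH = pKa + log(n_OCN-/n_HOCN) = 3.509 + log(0.315/0.31) = 3.509 + (+0.007)

pH = 3.52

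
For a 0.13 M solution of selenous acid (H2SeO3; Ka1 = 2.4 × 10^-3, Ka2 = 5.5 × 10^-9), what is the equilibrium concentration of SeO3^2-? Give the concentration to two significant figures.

5.5 × 10^-9 M

First ionization gives [H+] ≈ [HSeO3-] = 1.65 × 10^-2 M.
Second step: Ka2 = [H+][SeO3^2-]/[HSeO3-] ≈ [SeO3^2-] (since [H+] ≈ [HSeO3-]).
So [SeO3^2-] ≈ Ka2.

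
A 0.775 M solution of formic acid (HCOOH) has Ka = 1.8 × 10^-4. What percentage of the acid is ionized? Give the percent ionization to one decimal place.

HCOOH ⇌ HCOO- + H+; let x = [H+] at equilibrium.
x ≈ √(Ka·C₀) = √(1.8 × 10^-4 × 0.775) = 1.18 × 10^-2 M
Fraction ionized = 1.18 × 10^-2 / 0.775 = 0.0152 → 1.5%

1.5%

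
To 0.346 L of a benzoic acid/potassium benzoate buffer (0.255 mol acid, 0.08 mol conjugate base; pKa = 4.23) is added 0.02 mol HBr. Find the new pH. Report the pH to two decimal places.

pH = 3.57

Added H+ converts C6H5COO- to C6H5COOH: C6H5COOH → 0.275 mol, C6H5COO- → 0.06 mol.
pH = pKa + log([A⁻]/[HA]) = 4.23 + log(0.06/0.275) = 4.23 -0.661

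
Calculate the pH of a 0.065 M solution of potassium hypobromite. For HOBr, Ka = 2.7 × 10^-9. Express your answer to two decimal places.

OBr- is the conjugate base of the weak acid HOBr.
Kb = Kw/Ka = 1.0×10^-14 / 2.7 × 10^-9 = 3.70 × 10^-6
From the ICE table, Kb = x²/(0.065 − x) = 3.70 × 10^-6.
Neglecting x in the denominator: x = √(3.70 × 10^-6 × 0.065) = 4.90 × 10^-4 M
(x/C₀ = 0.75% < 5%, so the approximation holds.)
pOH = −log(4.90 × 10^-4) = 3.31; pH = 14.00 − 3.31 = 10.69

pH = 10.69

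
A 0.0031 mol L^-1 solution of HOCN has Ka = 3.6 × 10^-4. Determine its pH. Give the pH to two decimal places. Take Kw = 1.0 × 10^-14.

HOCN ⇌ OCN- + H+
Let x = [H+] at equilibrium. Ka = x²/(0.0031 − x).
Here C₀/Ka ≈ 8.61, so the small-x approximation fails. Use the quadratic:
x = (−Ka + √(Ka² + 4·Ka·C₀))/2 = 8.92 × 10^-4 M
pH = −log[H+] = −log(8.92 × 10^-4) = 3.05

pH = 3.05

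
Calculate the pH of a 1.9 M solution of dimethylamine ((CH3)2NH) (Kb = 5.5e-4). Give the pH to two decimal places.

(CH3)2NH + H2O ⇌ (CH3)2NH2+ + OH-
From the ICE table, Kb = x²/(1.9 − x) = 5.5 × 10^-4.
Neglecting x in the denominator: x = √(5.5 × 10^-4 × 1.9) = 3.23 × 10^-2 M
(x/C₀ = 1.7% < 5%, so the approximation holds.)
pOH = −log(3.23 × 10^-2) = 1.49; pH = 14.00 − 1.49 = 12.51

pH = 12.51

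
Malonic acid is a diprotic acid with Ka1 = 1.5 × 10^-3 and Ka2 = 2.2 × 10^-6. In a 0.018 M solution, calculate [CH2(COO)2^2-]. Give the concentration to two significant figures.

First ionization gives [H+] ≈ [CH2(COOH)COO-] = 4.50 × 10^-3 M.
Second step: Ka2 = [H+][CH2(COO)2^2-]/[CH2(COOH)COO-] ≈ [CH2(COO)2^2-] (since [H+] ≈ [CH2(COOH)COO-]).
So [CH2(COO)2^2-] ≈ Ka2.

2.2 × 10^-6 M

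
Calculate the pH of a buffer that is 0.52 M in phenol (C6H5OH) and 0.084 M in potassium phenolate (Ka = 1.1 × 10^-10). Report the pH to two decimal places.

pKa = −log(1.1 × 10^-10) = 9.959
pH = pKa + log([A⁻]/[HA]) = 9.959 + log(0.084/0.52)
pH = 9.959 + (-0.792) = 9.17

pH = 9.17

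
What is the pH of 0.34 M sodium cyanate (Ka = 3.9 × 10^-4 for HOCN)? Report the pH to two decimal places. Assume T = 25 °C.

pH = 8.47

OCN- is the conjugate base of the weak acid HOCN.
Kb = Kw/Ka = 1.0×10^-14 / 3.9 × 10^-4 = 2.56 × 10^-11
From the ICE table, Kb = [OH-]²/(0.34 − [OH-]) = 2.56 × 10^-11.
Neglecting [OH-] in the denominator: [OH-] = √(2.56 × 10^-11 × 0.34) = 2.95 × 10^-6 M
pOH = −log(2.95 × 10^-6) = 5.53; pH = 14.00 − 5.53 = 8.47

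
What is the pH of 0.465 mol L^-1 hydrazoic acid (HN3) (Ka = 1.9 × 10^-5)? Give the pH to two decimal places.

HN3 ⇌ N3- + H+
From the ICE table, Ka = [H+]²/(0.465 − [H+]) = 1.9 × 10^-5.
Since Ka ≪ C₀, [H+] ≈ √(Ka·C₀) = 2.97 × 10^-3 M.
([H+]/C₀ = 0.64% < 5%, so the approximation holds.)
pH = −log(2.97 × 10^-3) = 2.53

pH = 2.53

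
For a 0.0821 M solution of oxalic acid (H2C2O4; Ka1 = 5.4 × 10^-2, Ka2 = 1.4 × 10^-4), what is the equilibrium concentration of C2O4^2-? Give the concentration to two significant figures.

1.4 × 10^-4 M

First ionization gives [H+] ≈ [HC2O4-] = 4.48 × 10^-2 M.
Second step: Ka2 = [H+][C2O4^2-]/[HC2O4-] ≈ [C2O4^2-] (since [H+] ≈ [HC2O4-]).
So [C2O4^2-] ≈ Ka2.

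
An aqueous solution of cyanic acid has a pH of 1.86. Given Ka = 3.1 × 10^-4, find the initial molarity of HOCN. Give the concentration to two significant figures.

C₀ = 6.3 × 10^-1 M

[H+] = 10^(-1.86) = 1.38 × 10^-2 M = x
Ka = x²/(C₀ − x) ⇒ C₀ = x + x²/Ka
C₀ = 1.38 × 10^-2 + (1.38 × 10^-2)²/(3.1 × 10^-4) = 6.28 × 10^-1 M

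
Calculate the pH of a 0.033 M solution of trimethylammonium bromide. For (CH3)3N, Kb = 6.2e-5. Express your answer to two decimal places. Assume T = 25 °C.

(CH3)3NH+ is the conjugate acid of the weak base (CH3)3N.
Ka = Kw/Kb = 1.0×10^-14 / 6.2 × 10^-5 = 1.61 × 10^-10
Ka = [H+]²/(0.033 − [H+]) = 1.61 × 10^-10
Neglecting [H+] in the denominator: [H+] = √(1.61 × 10^-10 × 0.033) = 2.30 × 10^-6 M
Check: 0.007% ionized — well under 5%, approximation valid.
pH = −log(2.30 × 10^-6) = 5.64

pH = 5.64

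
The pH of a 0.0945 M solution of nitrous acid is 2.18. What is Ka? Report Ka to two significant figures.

[H+] = 10^(-2.18) = 6.61 × 10^-3 M
At equilibrium [HA] = 0.0945 − 6.61 × 10^-3 = 8.79 × 10^-2 M
Ka = [H+][A-]/[HA] = (6.61 × 10^-3)² / 8.79 × 10^-2 = 5.0 × 10^-4

Ka = 5.0 × 10^-4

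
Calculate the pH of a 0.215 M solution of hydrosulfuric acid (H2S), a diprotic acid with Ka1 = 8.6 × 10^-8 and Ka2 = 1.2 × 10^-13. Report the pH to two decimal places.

Ka1 ≫ Ka2, so treat the first dissociation as the only significant source of H+.
Ka1 = x²/(0.215 − x) = 8.6 × 10^-8
x ≈ √(8.6 × 10^-8 × 0.215) = 1.36 × 10^-4 M
pH = −log(1.36 × 10^-4) = 3.87

pH = 3.87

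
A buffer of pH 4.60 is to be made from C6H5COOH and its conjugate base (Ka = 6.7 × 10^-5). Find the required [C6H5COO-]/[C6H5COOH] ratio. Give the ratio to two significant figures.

pKa = -log(6.7 × 10^-5) = 4.174
pH = pKa + log(r) ⇒ log(r) = 4.60 − 4.174 = +0.426
r = [C6H5COO-]/[C6H5COOH] = 10^(+0.426) = 2.67

ratio = 2.7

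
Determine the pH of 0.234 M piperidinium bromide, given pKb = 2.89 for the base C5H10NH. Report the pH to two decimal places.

C5H10NH2+ is the conjugate acid of the weak base C5H10NH.
Kb = 10^(−2.89) = 1.29 × 10^-3
Ka = Kw/Kb = 1.0×10^-14 / 1.29 × 10^-3 = 7.75 × 10^-12
From the ICE table, Ka = [H+]²/(0.234 − [H+]) = 7.75 × 10^-12.
Assume [H+] ≪ 0.234: [H+] ≈ √(7.75 × 10^-12 × 0.234) = 1.35 × 10^-6 M
pH = −log[H+] = −log(1.35 × 10^-6) = 5.87

pH = 5.87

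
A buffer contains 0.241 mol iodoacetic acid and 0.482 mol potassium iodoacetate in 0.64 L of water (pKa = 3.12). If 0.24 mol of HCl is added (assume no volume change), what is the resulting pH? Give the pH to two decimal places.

After neutralization: n(ICH2COOH) = 0.481 mol, n(ICH2COO-) = 0.242 mol.
pH = pKa + log([A⁻]/[HA]) = 3.12 + log(0.242/0.481) = 3.12 -0.298

pH = 2.82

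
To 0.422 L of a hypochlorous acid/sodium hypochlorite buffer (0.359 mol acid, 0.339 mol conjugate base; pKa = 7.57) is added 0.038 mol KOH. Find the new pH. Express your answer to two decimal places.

pH = 7.64

OH- converts HOCl to OCl-: HOCl → 0.321 mol, OCl- → 0.377 mol.
pH = pKa + log(n_OCl-/n_HOCl) = 7.57 + log(0.377/0.321) = 7.57 + (+0.070)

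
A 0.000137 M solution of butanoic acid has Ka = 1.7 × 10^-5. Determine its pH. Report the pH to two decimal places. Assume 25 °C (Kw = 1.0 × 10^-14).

pH = 4.39

CH3(CH2)2COOH ⇌ CH3(CH2)2COO- + H+
From the ICE table, Ka = x²/(0.000137 − x) = 1.7 × 10^-5.
Here C₀/Ka ≈ 8.06, so the small-x approximation fails. Use the quadratic:
x = [−1.7e-05 + √(1.7e-05² + 9.32e-09)]/2 = 4.05 × 10^-5 M
pH = −log[H+] = −log(4.05 × 10^-5) = 4.39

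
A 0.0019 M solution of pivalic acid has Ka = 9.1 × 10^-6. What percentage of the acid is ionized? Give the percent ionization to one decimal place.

6.7%

(CH3)3CCOOH ⇌ (CH3)3CCOO- + H+; let x = [H+] at equilibrium.
Ka = x²/(C₀ − x); solving the quadratic gives x = 1.27 × 10^-4 M.
% ionization = x/C₀ × 100% = 1.27 × 10^-4/0.0019 × 100% = 6.7%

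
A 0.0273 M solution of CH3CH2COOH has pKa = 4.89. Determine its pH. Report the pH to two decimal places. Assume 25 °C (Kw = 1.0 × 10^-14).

CH3CH2COOH ⇌ CH3CH2COO- + H+
Ka = 10^(−4.89) = 1.29 × 10^-5
Let x = [H+] at equilibrium. Ka = x²/(0.0273 − x).
Assume x ≪ 0.0273: x ≈ √(1.29 × 10^-5 × 0.0273) = 5.93 × 10^-4 M
(x/C₀ = 2.2% < 5%, so the approximation holds.)
pH = −log[H+] = −log(5.93 × 10^-4) = 3.23

pH = 3.23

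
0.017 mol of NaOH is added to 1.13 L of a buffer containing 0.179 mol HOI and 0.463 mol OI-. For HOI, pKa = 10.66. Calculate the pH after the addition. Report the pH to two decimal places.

pH = 11.13

OH- converts HOI to OI-: HOI → 0.162 mol, OI- → 0.48 mol.
pH = pKa + log([A⁻]/[HA]) = 10.66 + log(0.48/0.162) = 10.66 +0.472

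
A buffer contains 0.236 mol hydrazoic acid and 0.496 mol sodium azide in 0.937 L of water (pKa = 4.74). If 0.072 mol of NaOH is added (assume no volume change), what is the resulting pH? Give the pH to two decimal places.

OH- converts HN3 to N3-: HN3 → 0.164 mol, N3- → 0.568 mol.
pH = pKa + log([A⁻]/[HA]) = 4.74 + log(0.568/0.164) = 4.74 +0.540

pH = 5.28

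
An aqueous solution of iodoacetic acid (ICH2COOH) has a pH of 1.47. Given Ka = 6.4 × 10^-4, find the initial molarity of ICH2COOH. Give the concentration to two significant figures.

[H+] = 10^(-1.47) = 3.39 × 10^-2 M = x
Ka = x²/(C₀ − x) ⇒ C₀ = x + x²/Ka
C₀ = 3.39 × 10^-2 + (3.39 × 10^-2)²/(6.4 × 10^-4) = 1.83 M

C₀ = 1.8 M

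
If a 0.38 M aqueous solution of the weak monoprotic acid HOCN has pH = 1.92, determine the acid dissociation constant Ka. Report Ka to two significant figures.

Ka = 3.9 × 10^-4

[H+] = 10^(-1.92) = 1.20 × 10^-2 M
At equilibrium [HA] = 0.38 − 1.20 × 10^-2 = 3.68 × 10^-1 M
Ka = [H+][A-]/[HA] = (1.20 × 10^-2)² / 3.68 × 10^-1 = 3.9 × 10^-4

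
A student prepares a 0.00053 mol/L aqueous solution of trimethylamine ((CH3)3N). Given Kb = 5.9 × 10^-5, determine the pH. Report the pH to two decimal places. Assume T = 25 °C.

pH = 10.18

(CH3)3N + H2O ⇌ (CH3)3NH+ + OH-
Let x = [OH-] at equilibrium. Kb = x²/(0.00053 − x).
x is not negligible relative to C₀; solve x² + 5.9e-05·x − 3.13e-08 = 0.
x = [−5.9e-05 + √(5.9e-05² + 1.25e-07)]/2 = 1.50 × 10^-4 M
pOH = 3.82, so pH = 14.00 − pOH = 10.18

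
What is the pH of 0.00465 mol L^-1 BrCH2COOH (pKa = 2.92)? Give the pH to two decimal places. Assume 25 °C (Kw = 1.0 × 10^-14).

pH = 2.74

BrCH2COOH ⇌ BrCH2COO- + H+
Ka = 10^(−2.92) = 1.20 × 10^-3
Ka = [H+]²/(0.00465 − [H+]) = 1.20 × 10^-3
[H+] is not negligible relative to C₀; solve [H+]² + 0.0012·[H+] − 5.58e-06 = 0.
[H+] = (−Ka + √(Ka² + 4·Ka·C₀))/2 = 1.84 × 10^-3 M
pH = −log[H+] = −log(1.84 × 10^-3) = 2.74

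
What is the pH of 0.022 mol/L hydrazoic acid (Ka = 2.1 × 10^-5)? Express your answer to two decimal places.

pH = 3.17

HN3 ⇌ N3- + H+
From the ICE table, Ka = [H+]²/(0.022 − [H+]) = 2.1 × 10^-5.
Since Ka ≪ C₀, [H+] ≈ √(Ka·C₀) = 6.80 × 10^-4 M.
Check: 3.1% ionized — well under 5%, approximation valid.
pH = −log(6.80 × 10^-4) = 3.17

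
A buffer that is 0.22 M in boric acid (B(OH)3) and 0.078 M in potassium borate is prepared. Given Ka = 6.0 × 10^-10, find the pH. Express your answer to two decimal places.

pKa = −log(6.0 × 10^-10) = 9.222
pH = pKa + log([A⁻]/[HA]) = 9.222 + log(0.078/0.22)
pH = 9.222 + (-0.450) = 8.77

pH = 8.77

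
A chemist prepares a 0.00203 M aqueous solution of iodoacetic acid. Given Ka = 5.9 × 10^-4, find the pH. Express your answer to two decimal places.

ICH2COOH ⇌ ICH2COO- + H+
From the ICE table, Ka = [H+]²/(0.00203 − [H+]) = 5.9 × 10^-4.
The 5% rule fails; solving [H+]² + Ka·[H+] − Ka·C₀ = 0 exactly:
[H+] = [−0.00059 + √(0.00059² + 4.79e-06)]/2 = 8.38 × 10^-4 M
pH = −log(8.38 × 10^-4) = 3.08

pH = 3.08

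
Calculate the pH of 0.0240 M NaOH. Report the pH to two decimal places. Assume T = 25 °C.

NaOH is a strong base; [OH-] = 0.024 M.
pOH = -log(0.024) = 1.62
pH = 14.00 - 1.62 = 12.38

pH = 12.38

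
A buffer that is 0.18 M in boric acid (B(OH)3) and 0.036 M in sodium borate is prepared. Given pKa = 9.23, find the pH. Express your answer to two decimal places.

Using pH = pKa + log([base]/[acid]) with [base]/[acid] = 0.036/0.18:
pH = 9.23 + (-0.699) = 8.53

pH = 8.53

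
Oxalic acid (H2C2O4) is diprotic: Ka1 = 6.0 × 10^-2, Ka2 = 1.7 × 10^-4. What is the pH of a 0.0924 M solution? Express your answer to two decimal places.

pH = 1.30

Ka1 ≫ Ka2, so treat the first dissociation as the only significant source of H+.
Ka1 = x²/(0.0924 − x) = 6.0 × 10^-2
Solving the quadratic: x = (−Ka1 + √(Ka1² + 4·Ka1·C₀))/2 = 5.03 × 10^-2 M
pH = −log(5.03 × 10^-2) = 1.30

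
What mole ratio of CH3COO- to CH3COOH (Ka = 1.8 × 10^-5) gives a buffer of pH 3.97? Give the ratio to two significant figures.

ratio = 0.17

pKa = -log(1.8 × 10^-5) = 4.745
pH = pKa + log(r) ⇒ log(r) = 3.97 − 4.745 = -0.775
r = [CH3COO-]/[CH3COOH] = 10^(-0.775) = 0.168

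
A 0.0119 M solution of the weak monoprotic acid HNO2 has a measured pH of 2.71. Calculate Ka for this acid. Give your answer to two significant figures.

[H+] = 10^(-2.71) = 1.95 × 10^-3 M
At equilibrium [HA] = 0.0119 − 1.95 × 10^-3 = 9.95 × 10^-3 M
Ka = [H+][A-]/[HA] = (1.95 × 10^-3)² / 9.95 × 10^-3 = 3.8 × 10^-4

Ka = 3.8 × 10^-4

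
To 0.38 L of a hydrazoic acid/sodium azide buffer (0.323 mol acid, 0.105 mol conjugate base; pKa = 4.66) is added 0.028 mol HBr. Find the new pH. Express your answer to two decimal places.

pH = 4.00

Added H+ converts N3- to HN3: HN3 → 0.351 mol, N3- → 0.077 mol.
pH = pKa + log(n_N3-/n_HN3) = 4.66 + log(0.077/0.351) = 4.66 + (-0.659)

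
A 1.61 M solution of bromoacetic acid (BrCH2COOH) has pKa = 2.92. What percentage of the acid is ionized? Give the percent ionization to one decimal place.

2.7%

BrCH2COOH ⇌ BrCH2COO- + H+; let x = [H+] at equilibrium.
Ka = 10^(−2.92) = 1.20 × 10^-3
x ≈ √(Ka·C₀) = √(1.20 × 10^-3 × 1.61) = 4.40 × 10^-2 M
% ionization = x/C₀ × 100% = 4.40 × 10^-2/1.61 × 100% = 2.7%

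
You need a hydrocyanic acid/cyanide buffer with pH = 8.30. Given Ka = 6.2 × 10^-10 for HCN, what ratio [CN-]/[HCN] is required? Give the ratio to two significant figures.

ratio = 0.12

pKa = -log(6.2 × 10^-10) = 9.208
pH = pKa + log(r) ⇒ log(r) = 8.30 − 9.208 = -0.908
r = [CN-]/[HCN] = 10^(-0.908) = 0.124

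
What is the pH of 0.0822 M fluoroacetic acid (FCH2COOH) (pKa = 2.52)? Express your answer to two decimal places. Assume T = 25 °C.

pH = 1.84

FCH2COOH ⇌ FCH2COO- + H+
Ka = 10^(−2.52) = 3.02 × 10^-3
Ka = [H+]²/(0.0822 − [H+]) = 3.02 × 10^-3
The 5% rule fails; solving [H+]² + Ka·[H+] − Ka·C₀ = 0 exactly:
[H+] = [−0.00302 + √(0.00302² + 0.000993)]/2 = 1.43 × 10^-2 M
pH = −log[H+] = −log(1.43 × 10^-2) = 1.84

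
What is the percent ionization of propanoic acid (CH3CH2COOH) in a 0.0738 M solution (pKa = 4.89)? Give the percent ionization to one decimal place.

1.3%

CH3CH2COOH ⇌ CH3CH2COO- + H+; let x = [H+] at equilibrium.
Ka = 10^(−4.89) = 1.29 × 10^-5
x ≈ √(Ka·C₀) = √(1.29 × 10^-5 × 0.0738) = 9.76 × 10^-4 M
% ionization = x/C₀ × 100% = 9.76 × 10^-4/0.0738 × 100% = 1.3%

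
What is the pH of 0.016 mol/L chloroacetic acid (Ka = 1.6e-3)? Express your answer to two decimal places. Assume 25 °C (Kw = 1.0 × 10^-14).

pH = 2.36

ClCH2COOH ⇌ ClCH2COO- + H+
Ka = x²/(0.016 − x) = 1.6 × 10^-3
The 5% rule fails; solving x² + Ka·x − Ka·C₀ = 0 exactly:
x = [−0.0016 + √(0.0016² + 0.000102)]/2 = 4.32 × 10^-3 M
pH = −log(4.32 × 10^-3) = 2.36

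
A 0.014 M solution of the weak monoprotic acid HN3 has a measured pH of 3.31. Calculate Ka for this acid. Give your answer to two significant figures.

[H+] = 10^(-3.31) = 4.90 × 10^-4 M
At equilibrium [HA] = 0.014 − 4.90 × 10^-4 = 1.35 × 10^-2 M
Ka = [H+][A-]/[HA] = (4.90 × 10^-4)² / 1.35 × 10^-2 = 1.8 × 10^-5

Ka = 1.8 × 10^-5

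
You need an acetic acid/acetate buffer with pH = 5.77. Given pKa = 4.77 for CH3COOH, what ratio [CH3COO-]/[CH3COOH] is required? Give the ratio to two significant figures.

ratio = 10

pH = pKa + log(r) ⇒ log(r) = 5.77 − 4.77 = +1.00
r = [CH3COO-]/[CH3COOH] = 10^(+1.00) = 10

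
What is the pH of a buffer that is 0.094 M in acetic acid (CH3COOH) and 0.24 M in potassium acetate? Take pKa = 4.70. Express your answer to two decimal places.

pH = 5.11

Henderson–Hasselbalch: pH = pKa + log([CH3COO-]/[CH3COOH]) = 4.70 + log(0.24/0.094)
pH = 4.70 + (+0.407) = 5.11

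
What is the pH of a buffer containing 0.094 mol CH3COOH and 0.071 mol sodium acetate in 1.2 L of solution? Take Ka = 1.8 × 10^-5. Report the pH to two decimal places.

pH = 4.62

pKa = −log(1.8 × 10^-5) = 4.745
pH = pKa + log([A⁻]/[HA]) = 4.745 + log(0.071/0.094)
pH = 4.745 + (-0.122) = 4.62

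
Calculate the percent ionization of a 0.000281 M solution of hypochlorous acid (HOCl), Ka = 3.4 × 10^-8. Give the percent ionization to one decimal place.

1.1%

HOCl ⇌ OCl- + H+; let x = [H+] at equilibrium.
x ≈ √(Ka·C₀) = √(3.4 × 10^-8 × 0.000281) = 3.09 × 10^-6 M
% ionization = x/C₀ × 100% = 3.09 × 10^-6/0.000281 × 100% = 1.1%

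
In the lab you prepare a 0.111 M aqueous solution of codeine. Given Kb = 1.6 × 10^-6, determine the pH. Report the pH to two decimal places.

pH = 10.62

C18H21NO3 + H2O ⇌ C18H22NO3+ + OH-
Let x = [OH-] at equilibrium. Kb = x²/(0.111 − x).
Assume x ≪ 0.111: x ≈ √(1.6 × 10^-6 × 0.111) = 4.21 × 10^-4 M
(x/C₀ = 0.38% < 5%, so the approximation holds.)
pOH = −log(4.21 × 10^-4) = 3.38; pH = 14.00 − 3.38 = 10.62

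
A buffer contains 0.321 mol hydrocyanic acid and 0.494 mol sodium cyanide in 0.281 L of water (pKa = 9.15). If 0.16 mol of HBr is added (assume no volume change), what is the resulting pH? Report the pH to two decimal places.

pH = 8.99

Added H+ converts CN- to HCN: HCN → 0.481 mol, CN- → 0.334 mol.
Henderson–Hasselbalch with mole ratio 0.334/0.481: pH = 9.15 + (-0.158)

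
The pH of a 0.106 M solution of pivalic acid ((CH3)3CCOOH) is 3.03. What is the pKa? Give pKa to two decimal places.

[H+] = 10^(-3.03) = 9.33 × 10^-4 M
At equilibrium [HA] = 0.106 − 9.33 × 10^-4 = 1.05 × 10^-1 M
Ka = [H+][A-]/[HA] = (9.33 × 10^-4)² / 1.05 × 10^-1 = 8.29 × 10^-6
pKa = -log(8.29 × 10^-6) = 5.08

pKa = 5.08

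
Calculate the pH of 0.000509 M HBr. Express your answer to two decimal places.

HBr is a strong acid and dissociates completely, so [H+] = 0.000509 M.
pH = -log(0.000509) = 3.29

pH = 3.29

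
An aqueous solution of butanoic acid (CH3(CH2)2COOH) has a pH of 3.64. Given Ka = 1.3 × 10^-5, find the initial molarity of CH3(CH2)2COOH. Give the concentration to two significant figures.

C₀ = 4.3 × 10^-3 M

[H+] = 10^(-3.64) = 2.29 × 10^-4 M = x
Ka = x²/(C₀ − x) ⇒ C₀ = x + x²/Ka
C₀ = 2.29 × 10^-4 + (2.29 × 10^-4)²/(1.3 × 10^-5) = 4.26 × 10^-3 M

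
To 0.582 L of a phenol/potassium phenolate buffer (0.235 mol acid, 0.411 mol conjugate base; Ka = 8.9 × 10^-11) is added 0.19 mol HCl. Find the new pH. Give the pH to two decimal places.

Added H+ converts C6H5O- to C6H5OH: C6H5OH → 0.425 mol, C6H5O- → 0.221 mol.
pKa = −log(8.9 × 10^-11) = 10.051
pH = pKa + log(n_C6H5O-/n_C6H5OH) = 10.051 + log(0.221/0.425) = 10.051 + (-0.284)

pH = 9.77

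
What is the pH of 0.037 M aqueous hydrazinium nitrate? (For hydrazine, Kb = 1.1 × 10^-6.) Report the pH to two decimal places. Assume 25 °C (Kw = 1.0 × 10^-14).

pH = 4.74

N2H5+ is the conjugate acid of the weak base N2H4.
Ka = Kw/Kb = 1.0×10^-14 / 1.1 × 10^-6 = 9.09 × 10^-9
From the ICE table, Ka = [H+]²/(0.037 − [H+]) = 9.09 × 10^-9.
Since Ka ≪ C₀, [H+] ≈ √(Ka·C₀) = 1.83 × 10^-5 M.
([H+]/C₀ = 0.05% < 5%, so the approximation holds.)
pH = −log[H+] = −log(1.83 × 10^-5) = 4.74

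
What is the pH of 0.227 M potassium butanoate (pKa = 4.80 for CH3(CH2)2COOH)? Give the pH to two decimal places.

pH = 9.08

CH3(CH2)2COO- is the conjugate base of the weak acid CH3(CH2)2COOH.
Ka = 10^(−4.80) = 1.58 × 10^-5
Kb = Kw/Ka = 1.0×10^-14 / 1.58 × 10^-5 = 6.33 × 10^-10
From the ICE table, Kb = [OH-]²/(0.227 − [OH-]) = 6.33 × 10^-10.
Assume [OH-] ≪ 0.227: [OH-] ≈ √(6.33 × 10^-10 × 0.227) = 1.20 × 10^-5 M
Check: 0.0053% ionized — well under 5%, approximation valid.
pOH = −log(1.20 × 10^-5) = 4.92; pH = 14.00 − 4.92 = 9.08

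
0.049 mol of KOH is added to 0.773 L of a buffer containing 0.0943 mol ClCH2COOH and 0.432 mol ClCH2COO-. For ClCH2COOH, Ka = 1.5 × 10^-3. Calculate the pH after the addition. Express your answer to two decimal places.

OH- converts ClCH2COOH to ClCH2COO-: ClCH2COOH → 0.0453 mol, ClCH2COO- → 0.481 mol.
pKa = −log(1.5 × 10^-3) = 2.824
Henderson–Hasselbalch with mole ratio 0.481/0.0453: pH = 2.824 + (+1.026)

pH = 3.85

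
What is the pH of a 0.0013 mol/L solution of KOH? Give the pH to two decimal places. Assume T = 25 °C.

KOH is a strong base; [OH-] = 0.0013 M.
pOH = -log(0.0013) = 2.89
pH = 14.00 - 2.89 = 11.11

pH = 11.11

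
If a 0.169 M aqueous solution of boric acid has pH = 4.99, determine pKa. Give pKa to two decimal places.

pKa = 9.21

[H+] = 10^(-4.99) = 1.02 × 10^-5 M
At equilibrium [HA] = 0.169 − 1.02 × 10^-5 = 1.69 × 10^-1 M
Ka = [H+][A-]/[HA] = (1.02 × 10^-5)² / 1.69 × 10^-1 = 6.16 × 10^-10
pKa = -log(6.16 × 10^-10) = 9.21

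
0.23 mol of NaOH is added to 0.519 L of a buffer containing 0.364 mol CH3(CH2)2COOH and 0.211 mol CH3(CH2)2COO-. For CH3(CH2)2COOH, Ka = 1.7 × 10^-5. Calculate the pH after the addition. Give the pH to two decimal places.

pH = 5.29

After neutralization: n(CH3(CH2)2COOH) = 0.134 mol, n(CH3(CH2)2COO-) = 0.441 mol.
pKa = −log(1.7 × 10^-5) = 4.770
Henderson–Hasselbalch with mole ratio 0.441/0.134: pH = 4.770 + (+0.517)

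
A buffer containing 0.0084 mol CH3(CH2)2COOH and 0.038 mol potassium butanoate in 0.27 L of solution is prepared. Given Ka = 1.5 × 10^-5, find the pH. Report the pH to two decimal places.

pH = 5.48

pKa = −log(1.5 × 10^-5) = 4.824
Using pH = pKa + log([base]/[acid]) with [base]/[acid] = 0.038/0.0084:
pH = 4.824 + (+0.656) = 5.48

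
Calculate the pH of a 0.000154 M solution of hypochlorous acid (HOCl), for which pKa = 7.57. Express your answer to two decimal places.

pH = 5.69

HOCl ⇌ OCl- + H+
Ka = 10^(−7.57) = 2.69 × 10^-8
From the ICE table, Ka = [H+]²/(0.000154 − [H+]) = 2.69 × 10^-8.
Assume [H+] ≪ 0.000154: [H+] ≈ √(2.69 × 10^-8 × 0.000154) = 2.04 × 10^-6 M
Check: 1.3% ionized — well under 5%, approximation valid.
pH = −log(2.04 × 10^-6) = 5.69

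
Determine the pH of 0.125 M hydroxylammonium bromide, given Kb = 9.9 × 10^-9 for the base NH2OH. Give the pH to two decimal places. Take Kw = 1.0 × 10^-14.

NH3OH+ is the conjugate acid of the weak base NH2OH.
Ka = Kw/Kb = 1.0×10^-14 / 9.9 × 10^-9 = 1.01 × 10^-6
Let x = [H+] at equilibrium. Ka = x²/(0.125 − x).
Since Ka ≪ C₀, x ≈ √(Ka·C₀) = 3.55 × 10^-4 M.
(x/C₀ = 0.28% < 5%, so the approximation holds.)
pH = −log(3.55 × 10^-4) = 3.45

pH = 3.45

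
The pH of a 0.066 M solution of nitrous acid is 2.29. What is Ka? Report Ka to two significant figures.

[H+] = 10^(-2.29) = 5.13 × 10^-3 M
At equilibrium [HA] = 0.066 − 5.13 × 10^-3 = 6.09 × 10^-2 M
Ka = [H+][A-]/[HA] = (5.13 × 10^-3)² / 6.09 × 10^-2 = 4.3 × 10^-4

Ka = 4.3 × 10^-4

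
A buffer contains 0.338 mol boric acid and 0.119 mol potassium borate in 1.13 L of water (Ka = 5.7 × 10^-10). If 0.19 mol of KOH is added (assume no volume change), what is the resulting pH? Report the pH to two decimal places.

pH = 9.56

After neutralization: n(B(OH)3) = 0.148 mol, n(B(OH)4-) = 0.309 mol.
pKa = −log(5.7 × 10^-10) = 9.244
pH = pKa + log(n_B(OH)4-/n_B(OH)3) = 9.244 + log(0.309/0.148) = 9.244 + (+0.320)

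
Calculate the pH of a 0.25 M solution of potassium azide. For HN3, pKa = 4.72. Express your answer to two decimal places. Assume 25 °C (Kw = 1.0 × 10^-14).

pH = 9.06

N3- is the conjugate base of the weak acid HN3.
Ka = 10^(−4.72) = 1.91 × 10^-5
Kb = Kw/Ka = 1.0×10^-14 / 1.91 × 10^-5 = 5.24 × 10^-10
From the ICE table, Kb = [OH-]²/(0.25 − [OH-]) = 5.24 × 10^-10.
Assume [OH-] ≪ 0.25: [OH-] ≈ √(5.24 × 10^-10 × 0.25) = 1.14 × 10^-5 M
([OH-]/C₀ = 0.0046% < 5%, so the approximation holds.)
pOH = −log(1.14 × 10^-5) = 4.94; pH = 14.00 − 4.94 = 9.06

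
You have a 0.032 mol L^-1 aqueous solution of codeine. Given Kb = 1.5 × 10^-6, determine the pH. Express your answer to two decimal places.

pH = 10.34

C18H21NO3 + H2O ⇌ C18H22NO3+ + OH-
Let x = [OH-] at equilibrium. Kb = x²/(0.032 − x).
Assume x ≪ 0.032: x ≈ √(1.5 × 10^-6 × 0.032) = 2.19 × 10^-4 M
(x/C₀ = 0.68% < 5%, so the approximation holds.)
pOH = 3.66, so pH = 14.00 − pOH = 10.34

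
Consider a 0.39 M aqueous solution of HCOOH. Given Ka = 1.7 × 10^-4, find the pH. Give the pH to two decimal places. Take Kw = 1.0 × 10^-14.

pH = 2.09

HCOOH ⇌ HCOO- + H+
Ka = x²/(0.39 − x) = 1.7 × 10^-4
Since Ka ≪ C₀, x ≈ √(Ka·C₀) = 8.14 × 10^-3 M.
(x/C₀ = 2.1% < 5%, so the approximation holds.)
pH = −log(8.14 × 10^-3) = 2.09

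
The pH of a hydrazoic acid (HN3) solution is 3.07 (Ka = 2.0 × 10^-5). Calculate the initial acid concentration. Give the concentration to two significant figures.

C₀ = 3.7 × 10^-2 M

[H+] = 10^(-3.07) = 8.51 × 10^-4 M = x
Ka = x²/(C₀ − x) ⇒ C₀ = x + x²/Ka
C₀ = 8.51 × 10^-4 + (8.51 × 10^-4)²/(2.0 × 10^-5) = 3.71 × 10^-2 M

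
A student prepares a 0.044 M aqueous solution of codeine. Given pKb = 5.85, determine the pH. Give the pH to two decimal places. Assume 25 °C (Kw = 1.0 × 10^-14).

pH = 10.40

C18H21NO3 + H2O ⇌ C18H22NO3+ + OH-
Kb = 10^(−5.85) = 1.41 × 10^-6
From the ICE table, Kb = [OH-]²/(0.044 − [OH-]) = 1.41 × 10^-6.
Since Kb ≪ C₀, [OH-] ≈ √(Kb·C₀) = 2.49 × 10^-4 M.
([OH-]/C₀ = 0.57% < 5%, so the approximation holds.)
pOH = 3.60, so pH = 14.00 − pOH = 10.40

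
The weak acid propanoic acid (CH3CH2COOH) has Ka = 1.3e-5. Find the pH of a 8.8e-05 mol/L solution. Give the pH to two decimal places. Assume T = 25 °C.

CH3CH2COOH ⇌ CH3CH2COO- + H+
From the ICE table, Ka = x²/(8.8e-05 − x) = 1.3 × 10^-5.
The 5% rule fails; solving x² + Ka·x − Ka·C₀ = 0 exactly:
x = (−Ka + √(Ka² + 4·Ka·C₀))/2 = 2.79 × 10^-5 M
pH = −log[H+] = −log(2.79 × 10^-5) = 4.55

pH = 4.55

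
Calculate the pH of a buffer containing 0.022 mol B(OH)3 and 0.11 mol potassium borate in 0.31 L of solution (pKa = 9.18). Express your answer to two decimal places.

pH = 9.88

pH = pKa + log([A⁻]/[HA]) = 9.18 + log(0.11/0.022)
pH = 9.18 + (+0.699) = 9.88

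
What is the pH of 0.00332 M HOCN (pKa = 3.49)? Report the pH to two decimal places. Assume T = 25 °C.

pH = 3.05

HOCN ⇌ OCN- + H+
Ka = 10^(−3.49) = 3.24 × 10^-4
From the ICE table, Ka = [H+]²/(0.00332 − [H+]) = 3.24 × 10^-4.
[H+] is not negligible relative to C₀; solve [H+]² + 0.000324·[H+] − 1.08e-06 = 0.
[H+] = [−0.000324 + √(0.000324² + 4.3e-06)]/2 = 8.88 × 10^-4 M
pH = −log(8.88 × 10^-4) = 3.05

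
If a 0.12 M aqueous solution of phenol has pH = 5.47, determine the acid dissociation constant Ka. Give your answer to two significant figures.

Ka = 9.6 × 10^-11

[H+] = 10^(-5.47) = 3.39 × 10^-6 M
At equilibrium [HA] = 0.12 − 3.39 × 10^-6 = 1.20 × 10^-1 M
Ka = [H+][A-]/[HA] = (3.39 × 10^-6)² / 1.20 × 10^-1 = 9.6 × 10^-11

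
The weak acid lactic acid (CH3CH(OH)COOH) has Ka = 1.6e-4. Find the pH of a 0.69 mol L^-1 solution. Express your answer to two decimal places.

CH3CH(OH)COOH ⇌ CH3CH(OH)COO- + H+
Ka = x²/(0.69 − x) = 1.6 × 10^-4
Assume x ≪ 0.69: x ≈ √(1.6 × 10^-4 × 0.69) = 1.05 × 10^-2 M
pH = −log[H+] = −log(1.05 × 10^-2) = 1.98

pH = 1.98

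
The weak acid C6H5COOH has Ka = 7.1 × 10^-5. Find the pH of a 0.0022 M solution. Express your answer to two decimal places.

C6H5COOH ⇌ C6H5COO- + H+
From the ICE table, Ka = [H+]²/(0.0022 − [H+]) = 7.1 × 10^-5.
Here C₀/Ka ≈ 31, so the small-[H+] approximation fails. Use the quadratic:
[H+] = (−Ka + √(Ka² + 4·Ka·C₀))/2 = 3.61 × 10^-4 M
pH = −log(3.61 × 10^-4) = 3.44

pH = 3.44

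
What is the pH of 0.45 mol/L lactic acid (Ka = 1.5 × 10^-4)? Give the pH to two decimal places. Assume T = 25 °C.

CH3CH(OH)COOH ⇌ CH3CH(OH)COO- + H+
Ka = [H+]²/(0.45 − [H+]) = 1.5 × 10^-4
Assume [H+] ≪ 0.45: [H+] ≈ √(1.5 × 10^-4 × 0.45) = 8.22 × 10^-3 M
([H+]/C₀ = 1.8% < 5%, so the approximation holds.)
pH = −log(8.22 × 10^-3) = 2.09

pH = 2.09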